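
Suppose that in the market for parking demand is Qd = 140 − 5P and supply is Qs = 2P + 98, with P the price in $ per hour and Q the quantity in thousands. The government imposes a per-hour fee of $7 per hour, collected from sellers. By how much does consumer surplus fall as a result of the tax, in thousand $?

Without the tax, 140 − 5P = 2P + 98 gives 7P = 42, so P* = $6 and Q* = 110.
With the tax collected from sellers, supply shifts: Qs = 2(P − 7) + 98.
Solving gives Q = 100 with buyers paying $8 and sellers receiving $1 (the $7 wedge).
ΔCS is the trapezoid between Q = 100 and Q = 110 of height $2: ½ · (110 + 100) · 2 = $210.

Consumer surplus falls by $210 thousand.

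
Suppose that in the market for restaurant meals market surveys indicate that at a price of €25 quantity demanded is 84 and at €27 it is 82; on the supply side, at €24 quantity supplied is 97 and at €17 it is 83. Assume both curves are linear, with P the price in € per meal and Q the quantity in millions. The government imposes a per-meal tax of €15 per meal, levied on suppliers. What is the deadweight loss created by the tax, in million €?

Demand slope: (82 − 84)/(27 − 25) = -1, so Qd = 109 − P.
Supply slope: (83 − 97)/(17 − 24) = 2, so Qs = 2P + 49.
Without the tax, 109 − P = 2P + 49 gives 3P = 60, so P* = €20 and Q* = 89.
With the tax collected from suppliers, supply shifts: Qs = 2(P − 15) + 49.
Solving gives Q = 79 with consumers paying €30 and suppliers receiving €15 (the €15 wedge).
Quantity falls by |ΔQ| = |89 − 79| = 10.
DWL = ½ · t · |ΔQ| = ½ · 15 · 10 = €75.

Deadweight loss = €75 million.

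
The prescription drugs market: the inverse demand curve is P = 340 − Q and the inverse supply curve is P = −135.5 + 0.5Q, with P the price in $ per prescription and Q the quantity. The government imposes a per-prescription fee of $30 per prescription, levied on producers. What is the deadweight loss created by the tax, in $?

Inverting to Q(P) form: Qd = 340 − P; Qs = 2P + 271.
Without the tax, 340 − P = 2P + 271 gives 3P = 69, so P* = $23 and Q* = 317.
With the tax collected from producers, supply shifts: Qs = 2(P − 30) + 271.
Solving gives Q = 297 with consumers paying $43 and producers receiving $13 (the $30 wedge).
Quantity falls by |ΔQ| = |317 − 297| = 20.
DWL = ½ · t · |ΔQ| = ½ · 30 · 20 = $300.

Deadweight loss = $300.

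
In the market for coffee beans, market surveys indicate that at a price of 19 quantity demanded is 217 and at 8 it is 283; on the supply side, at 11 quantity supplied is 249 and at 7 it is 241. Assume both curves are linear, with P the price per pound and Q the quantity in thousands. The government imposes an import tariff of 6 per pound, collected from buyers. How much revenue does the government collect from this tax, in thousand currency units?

Demand slope: (283 − 217)/(8 − 19) = -6, so Qd = 331 − 6P.
Supply slope: (241 − 249)/(7 − 11) = 2, so Qs = 2P + 227.
Without the tax, 331 − 6P = 2P + 227 gives 8P = 104, so P* = 13 and Q* = 253.
With the tax collected from buyers, demand (in seller-price terms) shifts: Qd = 331 − 6(P + 6).
Solving gives Q = 244 with buyers paying 14.5 and producers receiving 8.5 (the 6 wedge).
Revenue = t · Q = 6 · 244 = 1464.

Tax revenue = 1464 thousand.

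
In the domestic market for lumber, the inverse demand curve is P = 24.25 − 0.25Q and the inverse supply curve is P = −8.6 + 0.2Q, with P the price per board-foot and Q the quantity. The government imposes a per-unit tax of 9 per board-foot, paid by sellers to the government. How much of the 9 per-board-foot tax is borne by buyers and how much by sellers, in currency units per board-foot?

Rewrite in direct form: Qd = 97 − 4P and Qs = 5P + 43.
Before the tax: set 97 − 4P = 5P + 43 → P* = 6, Q* = 73.
With the tax collected from sellers, supply shifts: Qs = 5(P − 9) + 43.
New equilibrium: buyers pay 11, sellers receive 2, Q = 53. (Wedge: Pb − Ps = 9.)
Burden on buyers: 5; on sellers: 4. (They sum to 9.)

Buyers bear 5 per board-foot; sellers bear 4 per board-foot.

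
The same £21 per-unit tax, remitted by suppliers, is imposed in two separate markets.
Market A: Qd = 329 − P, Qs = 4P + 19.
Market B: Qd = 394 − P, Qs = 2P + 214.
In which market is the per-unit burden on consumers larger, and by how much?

Market A, by £2.8.

Market A: pre-tax P* = £62, Q* = 267; post-tax Q = 250.2; per-unit burden on consumers = £16.8.
Market B: pre-tax P* = £60, Q* = 334; post-tax Q = 320; per-unit burden on consumers = £14.
Difference: £16.8 vs £14 → market A is larger by £2.8.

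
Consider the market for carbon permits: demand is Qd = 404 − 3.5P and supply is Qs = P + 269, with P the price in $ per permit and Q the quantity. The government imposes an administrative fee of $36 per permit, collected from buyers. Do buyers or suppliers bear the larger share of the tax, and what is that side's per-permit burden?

Without the tax, 404 − 3.5P = P + 269 gives 4.5P = 135, so P* = $30 and Q* = 299.
With the tax collected from buyers, demand (in seller-price terms) shifts: Qd = 404 − 3.5(P + 36).
Solving gives Q = 271 with buyers paying $38 and suppliers receiving $2 (the $36 wedge).
Per-permit burden: buyers $8, suppliers $28.
Suppliers take the larger share because supply is less price-elastic here (demand slope 3.5 vs supply slope 1).
The less price-elastic side of the market bears the larger share of a per-unit tax.

Suppliers bear the larger share: $28 per permit.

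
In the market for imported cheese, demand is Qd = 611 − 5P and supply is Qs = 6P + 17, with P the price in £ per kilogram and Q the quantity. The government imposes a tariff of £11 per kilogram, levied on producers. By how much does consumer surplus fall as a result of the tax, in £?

Before the tax: set 611 − 5P = 6P + 17 → P* = £54, Q* = 341.
With the tax collected from producers, supply shifts: Qs = 6(P − 11) + 17.
Solving gives Q = 311 with buyers paying £60 and producers receiving £49 (the £11 wedge).
ΔCS is the trapezoid between Q = 311 and Q = 341 of height £6: ½ · (341 + 311) · 6 = £1956.

Consumer surplus falls by £1956.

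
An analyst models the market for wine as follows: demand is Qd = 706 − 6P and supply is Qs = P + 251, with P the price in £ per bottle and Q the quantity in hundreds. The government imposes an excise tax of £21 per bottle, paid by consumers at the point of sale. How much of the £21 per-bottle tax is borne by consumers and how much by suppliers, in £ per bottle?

Without the tax, 706 − 6P = P + 251 gives 7P = 455, so P* = £65 and Q* = 316.
With the tax collected from consumers, demand (in seller-price terms) shifts: Qd = 706 − 6(P + 21).
Solving gives Q = 298 with consumers paying £68 and suppliers receiving £47 (the £21 wedge).
Burden on consumers: £3; on suppliers: £18. (They sum to £21.)
The less price-elastic side of the market bears the larger share of a per-unit tax.

Consumers bear £3 per bottle; suppliers bear £18 per bottle.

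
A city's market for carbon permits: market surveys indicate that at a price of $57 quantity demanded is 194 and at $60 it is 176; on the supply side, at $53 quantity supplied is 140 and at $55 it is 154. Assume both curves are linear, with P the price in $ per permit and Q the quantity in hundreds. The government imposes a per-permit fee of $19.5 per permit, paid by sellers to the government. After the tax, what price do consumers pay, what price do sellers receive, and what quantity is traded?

Consumers pay $69.5; sellers receive $50; quantity = 119.

Demand slope: (176 − 194)/(60 − 57) = -6, so Qd = 536 − 6P.
Supply slope: (154 − 140)/(55 − 53) = 7, so Qs = 7P − 231.
Without the tax, 536 − 6P = 7P − 231 gives 13P = 767, so P* = $59 and Q* = 182.
With the tax collected from sellers, supply shifts: Qs = 7(P − 19.5) − 231.
Solving gives Q = 119 with consumers paying $69.5 and sellers receiving $50 (the $19.5 wedge).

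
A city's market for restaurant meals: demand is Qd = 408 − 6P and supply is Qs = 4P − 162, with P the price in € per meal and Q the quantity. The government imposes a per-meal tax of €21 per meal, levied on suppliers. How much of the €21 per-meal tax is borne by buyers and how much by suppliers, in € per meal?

Before the tax: set 408 − 6P = 4P − 162 → P* = €57, Q* = 66.
With the tax collected from suppliers, supply shifts: Qs = 4(P − 21) − 162.
Solving gives Q = 15.6 with buyers paying €65.4 and suppliers receiving €44.4 (the €21 wedge).
Burden on buyers: €8.4; on suppliers: €12.6. (They sum to €21.)
The less price-elastic side of the market bears the larger share of a per-unit tax.

Buyers bear €8.4 per meal; suppliers bear €12.6 per meal.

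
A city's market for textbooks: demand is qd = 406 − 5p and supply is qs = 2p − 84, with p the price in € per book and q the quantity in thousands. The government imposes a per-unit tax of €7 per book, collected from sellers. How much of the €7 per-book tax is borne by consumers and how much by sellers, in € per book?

Consumers bear €2 per book; sellers bear €5 per book.

Without the tax, 406 − 5p = 2p − 84 gives 7p = 490, so p* = €70 and q* = 56.
With the tax collected from sellers, supply shifts: qs = 2(p − 7) − 84.
Solving gives q = 46 with consumers paying €72 and sellers receiving €65 (the €7 wedge).
Burden on consumers: €2; on sellers: €5. (They sum to €7.)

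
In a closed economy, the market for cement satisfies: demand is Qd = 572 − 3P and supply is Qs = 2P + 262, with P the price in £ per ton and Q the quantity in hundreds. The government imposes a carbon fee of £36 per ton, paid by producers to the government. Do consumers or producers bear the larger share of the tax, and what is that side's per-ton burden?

Producers bear the larger share: £21.6 per ton.

Without the tax, 572 − 3P = 2P + 262 gives 5P = 310, so P* = £62 and Q* = 386.
With the tax collected from producers, supply shifts: Qs = 2(P − 36) + 262.
New equilibrium: consumers pay £76.4, producers receive £40.4, Q = 342.8. (Wedge: Pb − Ps = 36.)
Per-ton burden: consumers £14.4, producers £21.6.
Producers take the larger share because supply is less price-elastic here (demand slope 3 vs supply slope 2).
The less price-elastic side of the market bears the larger share of a per-unit tax.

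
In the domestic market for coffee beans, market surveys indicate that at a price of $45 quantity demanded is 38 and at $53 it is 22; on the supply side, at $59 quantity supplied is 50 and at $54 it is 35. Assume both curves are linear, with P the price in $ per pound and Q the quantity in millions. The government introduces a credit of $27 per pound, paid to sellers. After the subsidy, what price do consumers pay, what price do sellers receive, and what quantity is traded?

Demand slope: (22 − 38)/(53 − 45) = -2, so Qd = 128 − 2P.
Supply slope: (35 − 50)/(54 − 59) = 3, so Qs = 3P − 127.
Before the subsidy: set 128 − 2P = 3P − 127 → P* = $51, Q* = 26.
With a per-unit subsidy paid to sellers, each receives P + 27 per unit sold, so supply becomes Qs = 3(P + 27) − 127.
New equilibrium: consumers pay $34.8, sellers receive $61.8, Q = 58.4. (Wedge: Pb − Ps = −27.)

Consumers pay $34.8; sellers receive $61.8; quantity = 58.4.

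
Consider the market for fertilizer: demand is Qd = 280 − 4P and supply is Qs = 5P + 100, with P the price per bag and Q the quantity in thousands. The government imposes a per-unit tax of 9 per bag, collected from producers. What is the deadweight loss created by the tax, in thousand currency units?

Deadweight loss = 90 thousand.

Without the tax, 280 − 4P = 5P + 100 gives 9P = 180, so P* = 20 and Q* = 200.
With the tax collected from producers, supply shifts: Qs = 5(P − 9) + 100.
Solving gives Q = 180 with buyers paying 25 and producers receiving 16 (the 9 wedge).
Quantity falls by |ΔQ| = |200 − 180| = 20.
DWL = ½ · t · |ΔQ| = ½ · 9 · 20 = 90.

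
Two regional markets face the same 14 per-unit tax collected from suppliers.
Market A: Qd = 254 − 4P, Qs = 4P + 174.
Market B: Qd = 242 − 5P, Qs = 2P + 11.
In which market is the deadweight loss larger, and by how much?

Market A: pre-tax P* = 10, Q* = 214; post-tax Q = 186; deadweight loss = 196.
Market B: pre-tax P* = 33, Q* = 77; post-tax Q = 57; deadweight loss = 140.
Difference: 196 vs 140 → market A is larger by 56.

Market A, by 56.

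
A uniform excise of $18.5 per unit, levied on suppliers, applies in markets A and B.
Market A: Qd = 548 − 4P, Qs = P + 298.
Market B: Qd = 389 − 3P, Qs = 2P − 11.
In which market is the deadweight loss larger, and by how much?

Market B, by $68.45.

Market A: pre-tax P* = $50, Q* = 348; post-tax Q = 333.2; deadweight loss = $136.9.
Market B: pre-tax P* = $80, Q* = 149; post-tax Q = 126.8; deadweight loss = $205.35.
Difference: $136.9 vs $205.35 → market B is larger by $68.45.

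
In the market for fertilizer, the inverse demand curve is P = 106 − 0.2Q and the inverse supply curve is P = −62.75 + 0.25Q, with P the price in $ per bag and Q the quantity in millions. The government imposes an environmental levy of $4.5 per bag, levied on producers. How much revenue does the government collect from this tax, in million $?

Inverting to Q(P) form: Qd = 530 − 5P; Qs = 4P + 251.
Without the tax, 530 − 5P = 4P + 251 gives 9P = 279, so P* = $31 and Q* = 375.
With the tax collected from producers, supply shifts: Qs = 4(P − 4.5) + 251.
New equilibrium: buyers pay $33, producers receive $28.5, Q = 365. (Wedge: Pb − Ps = 4.5.)
Revenue = t · Q = 4.5 · 365 = $1642.5.

Tax revenue = $1642.5 million.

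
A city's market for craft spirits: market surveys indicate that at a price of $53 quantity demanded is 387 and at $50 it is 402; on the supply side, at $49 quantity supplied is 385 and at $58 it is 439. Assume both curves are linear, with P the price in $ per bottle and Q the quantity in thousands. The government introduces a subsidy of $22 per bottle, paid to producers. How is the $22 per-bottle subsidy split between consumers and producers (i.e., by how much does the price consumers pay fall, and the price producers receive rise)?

Demand slope: (402 − 387)/(50 − 53) = -5, so Qd = 652 − 5P.
Supply slope: (439 − 385)/(58 − 49) = 6, so Qs = 6P + 91.
Before the subsidy: set 652 − 5P = 6P + 91 → P* = $51, Q* = 397.
With a per-unit subsidy paid to producers, each receives P + 22 per unit sold, so supply becomes Qs = 6(P + 22) + 91.
Solving gives Q = 457 with consumers paying $39 and producers receiving $61 (the $22 wedge).
Gain to consumers: $12; to producers: $10. (They sum to $22.)

Consumers gain $12 per bottle; producers gain $10 per bottle.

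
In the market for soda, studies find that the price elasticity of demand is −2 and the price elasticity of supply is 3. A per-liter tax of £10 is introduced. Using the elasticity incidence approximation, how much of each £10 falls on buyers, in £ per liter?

Buyers bear ≈ £6 per liter.

Incidence ratio: buyers' share ≈ εs / (εs + |εd|) = 3 / (3 + 2) = 0.6.
So buyers bear ≈ 0.6 × £10 = £6; producers bear £4.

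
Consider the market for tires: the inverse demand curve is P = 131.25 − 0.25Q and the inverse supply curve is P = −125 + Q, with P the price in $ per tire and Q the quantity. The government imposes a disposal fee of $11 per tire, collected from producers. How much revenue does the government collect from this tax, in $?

Rewrite in direct form: Qd = 525 − 4P and Qs = P + 125.
Before the tax: set 525 − 4P = P + 125 → P* = $80, Q* = 205.
With the tax collected from producers, supply shifts: Qs = (P − 11) + 125.
New equilibrium: buyers pay $82.2, producers receive $71.2, Q = 196.2. (Wedge: Pb − Ps = 11.)
Revenue = t · Q = 11 · 196.2 = $2158.2.

Tax revenue = $2158.2.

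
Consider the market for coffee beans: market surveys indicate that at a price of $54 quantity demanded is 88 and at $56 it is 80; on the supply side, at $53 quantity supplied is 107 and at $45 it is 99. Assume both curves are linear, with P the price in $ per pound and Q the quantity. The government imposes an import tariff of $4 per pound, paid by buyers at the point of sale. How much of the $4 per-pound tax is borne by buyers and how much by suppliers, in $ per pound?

Demand slope: (80 − 88)/(56 − 54) = -4, so Qd = 304 − 4P.
Supply slope: (99 − 107)/(45 − 53) = 1, so Qs = P + 54.
Without the tax, 304 − 4P = P + 54 gives 5P = 250, so P* = $50 and Q* = 104.
With the tax collected from buyers, demand (in seller-price terms) shifts: Qd = 304 − 4(P + 4).
Solving gives Q = 100.8 with buyers paying $50.8 and suppliers receiving $46.8 (the $4 wedge).
Burden on buyers: $0.8; on suppliers: $3.2. (They sum to $4.)

Buyers bear $0.8 per pound; suppliers bear $3.2 per pound.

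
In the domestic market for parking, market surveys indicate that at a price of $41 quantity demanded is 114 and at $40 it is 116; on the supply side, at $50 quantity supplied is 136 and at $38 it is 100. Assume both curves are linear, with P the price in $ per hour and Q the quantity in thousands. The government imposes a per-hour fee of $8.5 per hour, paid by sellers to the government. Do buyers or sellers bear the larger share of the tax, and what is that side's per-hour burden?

Buyers bear the larger share: $5.1 per hour.

Demand slope: (116 − 114)/(40 − 41) = -2, so Qd = 196 − 2P.
Supply slope: (100 − 136)/(38 − 50) = 3, so Qs = 3P − 14.
Without the tax, 196 − 2P = 3P − 14 gives 5P = 210, so P* = $42 and Q* = 112.
With the tax collected from sellers, supply shifts: Qs = 3(P − 8.5) − 14.
Solving gives Q = 101.8 with buyers paying $47.1 and sellers receiving $38.6 (the $8.5 wedge).
Per-hour burden: buyers $5.1, sellers $3.4.
Buyers take the larger share because demand is less price-elastic here (demand slope 2 vs supply slope 3).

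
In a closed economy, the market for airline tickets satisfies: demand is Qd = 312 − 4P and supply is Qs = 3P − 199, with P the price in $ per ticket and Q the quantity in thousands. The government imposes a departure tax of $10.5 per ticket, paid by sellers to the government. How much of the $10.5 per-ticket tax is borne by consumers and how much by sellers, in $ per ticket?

Without the tax, 312 − 4P = 3P − 199 gives 7P = 511, so P* = $73 and Q* = 20.
With the tax collected from sellers, supply shifts: Qs = 3(P − 10.5) − 199.
Solving gives Q = 2 with consumers paying $77.5 and sellers receiving $67 (the $10.5 wedge).
Burden on consumers: $4.5; on sellers: $6. (They sum to $10.5.)

Consumers bear $4.5 per ticket; sellers bear $6 per ticket.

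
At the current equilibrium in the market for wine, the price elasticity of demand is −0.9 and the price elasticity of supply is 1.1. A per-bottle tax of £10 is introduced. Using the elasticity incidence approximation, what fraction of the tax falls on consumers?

Consumers' share ≈ 0.55.

Incidence ratio: consumers' share ≈ εs / (εs + |εd|) = 1.1 / (1.1 + 0.9) = 0.55.
Supply is the more elastic side, so consumers bear the larger share.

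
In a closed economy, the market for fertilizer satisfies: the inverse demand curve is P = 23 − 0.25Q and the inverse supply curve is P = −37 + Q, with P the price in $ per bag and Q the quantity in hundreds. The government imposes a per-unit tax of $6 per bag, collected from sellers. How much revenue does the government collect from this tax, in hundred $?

Rewrite in direct form: Qd = 92 − 4P and Qs = P + 37.
Before the tax: set 92 − 4P = P + 37 → P* = $11, Q* = 48.
With the tax collected from sellers, supply shifts: Qs = (P − 6) + 37.
Solving gives Q = 43.2 with consumers paying $12.2 and sellers receiving $6.2 (the $6 wedge).
Revenue = t · Q = 6 · 43.2 = $259.2.

Tax revenue = $259.2 hundred.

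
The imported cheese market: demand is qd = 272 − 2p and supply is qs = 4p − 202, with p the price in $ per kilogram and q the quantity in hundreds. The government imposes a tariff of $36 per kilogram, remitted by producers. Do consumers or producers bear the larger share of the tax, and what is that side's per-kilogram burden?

Without the tax, 272 − 2p = 4p − 202 gives 6p = 474, so p* = $79 and q* = 114.
With the tax collected from producers, supply shifts: qs = 4(p − 36) − 202.
New equilibrium: consumers pay $103, producers receive $67, q = 66. (Wedge: pb − ps = 36.)
Per-kilogram burden: consumers $24, producers $12.
Consumers take the larger share because demand is less price-elastic here (demand slope 2 vs supply slope 4).

Consumers bear the larger share: $24 per kilogram.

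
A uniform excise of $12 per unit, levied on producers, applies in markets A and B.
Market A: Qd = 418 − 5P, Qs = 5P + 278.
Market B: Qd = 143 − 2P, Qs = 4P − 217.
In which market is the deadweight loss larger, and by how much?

Market A, by $84.

Market A: pre-tax P* = $14, Q* = 348; post-tax Q = 318; deadweight loss = $180.
Market B: pre-tax P* = $60, Q* = 23; post-tax Q = 7; deadweight loss = $96.
Difference: $180 vs $96 → market A is larger by $84.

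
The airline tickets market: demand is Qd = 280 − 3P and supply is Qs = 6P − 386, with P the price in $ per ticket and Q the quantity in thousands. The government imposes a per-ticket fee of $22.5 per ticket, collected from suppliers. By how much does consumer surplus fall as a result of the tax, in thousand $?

Consumer surplus falls by $532.5 thousand.

Without the tax, 280 − 3P = 6P − 386 gives 9P = 666, so P* = $74 and Q* = 58.
With the tax collected from suppliers, supply shifts: Qs = 6(P − 22.5) − 386.
New equilibrium: consumers pay $89, suppliers receive $66.5, Q = 13. (Wedge: Pb − Ps = 22.5.)
ΔCS is the trapezoid between Q = 13 and Q = 58 of height $15: ½ · (58 + 13) · 15 = $532.5.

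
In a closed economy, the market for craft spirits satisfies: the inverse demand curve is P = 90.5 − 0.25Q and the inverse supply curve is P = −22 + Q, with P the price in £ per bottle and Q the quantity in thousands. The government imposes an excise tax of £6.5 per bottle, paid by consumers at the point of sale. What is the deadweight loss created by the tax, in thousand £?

Rewrite in direct form: Qd = 362 − 4P and Qs = P + 22.
Before the tax: set 362 − 4P = P + 22 → P* = £68, Q* = 90.
With the tax collected from consumers, demand (in seller-price terms) shifts: Qd = 362 − 4(P + 6.5).
Solving gives Q = 84.8 with consumers paying £69.3 and producers receiving £62.8 (the £6.5 wedge).
Quantity falls by |ΔQ| = |90 − 84.8| = 5.2.
DWL = ½ · t · |ΔQ| = ½ · 6.5 · 5.2 = £16.9.

Deadweight loss = £16.9 thousand.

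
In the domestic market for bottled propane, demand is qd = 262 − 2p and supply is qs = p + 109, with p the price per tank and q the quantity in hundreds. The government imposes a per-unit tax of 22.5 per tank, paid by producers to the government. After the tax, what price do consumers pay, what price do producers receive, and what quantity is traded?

Before the tax: set 262 − 2p = p + 109 → p* = 51, q* = 160.
With the tax collected from producers, supply shifts: qs = (p − 22.5) + 109.
Solving gives q = 145 with consumers paying 58.5 and producers receiving 36 (the 22.5 wedge).

Consumers pay 58.5; producers receive 36; quantity = 145.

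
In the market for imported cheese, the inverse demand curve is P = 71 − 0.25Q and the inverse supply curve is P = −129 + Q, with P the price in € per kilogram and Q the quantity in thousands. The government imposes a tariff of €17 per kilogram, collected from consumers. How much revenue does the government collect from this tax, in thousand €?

Tax revenue = €2488.8 thousand.

Rewrite in direct form: Qd = 284 − 4P and Qs = P + 129.
Before the tax: set 284 − 4P = P + 129 → P* = €31, Q* = 160.
With the tax collected from consumers, demand (in seller-price terms) shifts: Qd = 284 − 4(P + 17).
Solving gives Q = 146.4 with consumers paying €34.4 and producers receiving €17.4 (the €17 wedge).
Revenue = t · Q = 17 · 146.4 = €2488.8.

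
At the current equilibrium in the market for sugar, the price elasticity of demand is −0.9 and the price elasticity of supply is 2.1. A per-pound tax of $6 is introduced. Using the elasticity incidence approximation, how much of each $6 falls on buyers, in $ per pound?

Incidence ratio: buyers' share ≈ εs / (εs + |εd|) = 2.1 / (2.1 + 0.9) = 0.7.
So buyers bear ≈ 0.7 × $6 = $4.2; suppliers bear $1.8.

Buyers bear ≈ $4.2 per pound.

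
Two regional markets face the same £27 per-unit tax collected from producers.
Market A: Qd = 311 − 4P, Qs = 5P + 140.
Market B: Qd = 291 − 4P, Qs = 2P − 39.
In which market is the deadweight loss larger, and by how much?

Market A, by £324.

Market A: pre-tax P* = £19, Q* = 235; post-tax Q = 175; deadweight loss = £810.
Market B: pre-tax P* = £55, Q* = 71; post-tax Q = 35; deadweight loss = £486.
Difference: £810 vs £486 → market A is larger by £324.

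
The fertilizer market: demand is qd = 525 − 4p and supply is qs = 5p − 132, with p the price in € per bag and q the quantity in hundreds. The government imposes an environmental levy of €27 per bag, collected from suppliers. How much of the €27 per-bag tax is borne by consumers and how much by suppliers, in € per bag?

Before the tax: set 525 − 4p = 5p − 132 → p* = €73, q* = 233.
With the tax collected from suppliers, supply shifts: qs = 5(p − 27) − 132.
New equilibrium: consumers pay €88, suppliers receive €61, q = 173. (Wedge: pb − ps = 27.)
Burden on consumers: €15; on suppliers: €12. (They sum to €27.)

Consumers bear €15 per bag; suppliers bear €12 per bag.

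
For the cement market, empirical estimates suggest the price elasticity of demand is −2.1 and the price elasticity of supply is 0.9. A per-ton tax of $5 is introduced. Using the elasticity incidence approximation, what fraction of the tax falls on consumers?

Consumers' share ≈ 0.3.

Incidence ratio: consumers' share ≈ εs / (εs + |εd|) = 0.9 / (0.9 + 2.1) = 0.3.
Supply is the less elastic side, so consumers bear the smaller share.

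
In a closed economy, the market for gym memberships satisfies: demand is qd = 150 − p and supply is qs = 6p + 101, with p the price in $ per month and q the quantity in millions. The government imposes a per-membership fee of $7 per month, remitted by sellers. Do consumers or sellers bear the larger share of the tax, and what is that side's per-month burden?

Before the tax: set 150 − p = 6p + 101 → p* = $7, q* = 143.
With the tax collected from sellers, supply shifts: qs = 6(p − 7) + 101.
Solving gives q = 137 with consumers paying $13 and sellers receiving $6 (the $7 wedge).
Per-month burden: consumers $6, sellers $1.
Consumers take the larger share because demand is less price-elastic here (demand slope 1 vs supply slope 6).
The less price-elastic side of the market bears the larger share of a per-unit tax.

Consumers bear the larger share: $6 per month.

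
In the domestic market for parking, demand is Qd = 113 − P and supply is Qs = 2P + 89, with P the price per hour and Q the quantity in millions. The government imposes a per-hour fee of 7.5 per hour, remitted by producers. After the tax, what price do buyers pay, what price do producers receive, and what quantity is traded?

Buyers pay 13; producers receive 5.5; quantity = 100.

Without the tax, 113 − P = 2P + 89 gives 3P = 24, so P* = 8 and Q* = 105.
With the tax collected from producers, supply shifts: Qs = 2(P − 7.5) + 89.
New equilibrium: buyers pay 13, producers receive 5.5, Q = 100. (Wedge: Pb − Ps = 7.5.)
The less price-elastic side of the market bears the larger share of a per-unit tax.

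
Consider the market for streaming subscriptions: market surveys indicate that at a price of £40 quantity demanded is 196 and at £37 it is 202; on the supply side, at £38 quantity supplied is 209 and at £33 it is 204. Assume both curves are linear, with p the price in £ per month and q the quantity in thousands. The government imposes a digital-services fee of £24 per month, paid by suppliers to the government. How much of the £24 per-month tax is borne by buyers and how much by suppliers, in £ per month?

Buyers bear £8 per month; suppliers bear £16 per month.

Demand slope: (202 − 196)/(37 − 40) = -2, so qd = 276 − 2p.
Supply slope: (204 − 209)/(33 − 38) = 1, so qs = p + 171.
Before the tax: set 276 − 2p = p + 171 → p* = £35, q* = 206.
With the tax collected from suppliers, supply shifts: qs = (p − 24) + 171.
Solving gives q = 190 with buyers paying £43 and suppliers receiving £19 (the £24 wedge).
Burden on buyers: £8; on suppliers: £16. (They sum to £24.)
The less price-elastic side of the market bears the larger share of a per-unit tax.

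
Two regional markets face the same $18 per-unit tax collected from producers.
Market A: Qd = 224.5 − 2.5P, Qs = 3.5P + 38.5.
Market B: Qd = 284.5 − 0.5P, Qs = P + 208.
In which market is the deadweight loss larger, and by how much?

Market A, by $182.25.

Market A: pre-tax P* = $31, Q* = 147; post-tax Q = 120.75; deadweight loss = $236.25.
Market B: pre-tax P* = $51, Q* = 259; post-tax Q = 253; deadweight loss = $54.
Difference: $236.25 vs $54 → market A is larger by $182.25.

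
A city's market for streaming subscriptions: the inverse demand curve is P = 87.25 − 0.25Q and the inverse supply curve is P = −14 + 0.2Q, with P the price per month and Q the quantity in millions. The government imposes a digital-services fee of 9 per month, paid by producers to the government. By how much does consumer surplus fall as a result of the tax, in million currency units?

Consumer surplus falls by 1075 million.

Rewrite in direct form: Qd = 349 − 4P and Qs = 5P + 70.
Before the tax: set 349 − 4P = 5P + 70 → P* = 31, Q* = 225.
With the tax collected from producers, supply shifts: Qs = 5(P − 9) + 70.
Solving gives Q = 205 with buyers paying 36 and producers receiving 27 (the 9 wedge).
ΔCS is the trapezoid between Q = 205 and Q = 225 of height 5: ½ · (225 + 205) · 5 = 1075.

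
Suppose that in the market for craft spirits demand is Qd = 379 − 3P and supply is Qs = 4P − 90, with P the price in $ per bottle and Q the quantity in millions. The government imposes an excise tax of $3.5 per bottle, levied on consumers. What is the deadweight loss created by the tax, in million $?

Without the tax, 379 − 3P = 4P − 90 gives 7P = 469, so P* = $67 and Q* = 178.
With the tax collected from consumers, demand (in seller-price terms) shifts: Qd = 379 − 3(P + 3.5).
Solving gives Q = 172 with consumers paying $69 and producers receiving $65.5 (the $3.5 wedge).
Quantity falls by |ΔQ| = |178 − 172| = 6.
DWL = ½ · t · |ΔQ| = ½ · 3.5 · 6 = $10.5.

Deadweight loss = $10.5 million.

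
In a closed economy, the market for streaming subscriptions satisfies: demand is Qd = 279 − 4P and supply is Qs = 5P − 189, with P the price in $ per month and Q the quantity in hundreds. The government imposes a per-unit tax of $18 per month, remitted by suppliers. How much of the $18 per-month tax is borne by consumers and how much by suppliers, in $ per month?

Consumers bear $10 per month; suppliers bear $8 per month.

Without the tax, 279 − 4P = 5P − 189 gives 9P = 468, so P* = $52 and Q* = 71.
With the tax collected from suppliers, supply shifts: Qs = 5(P − 18) − 189.
New equilibrium: consumers pay $62, suppliers receive $44, Q = 31. (Wedge: Pb − Ps = 18.)
Burden on consumers: $10; on suppliers: $8. (They sum to $18.)
The less price-elastic side of the market bears the larger share of a per-unit tax.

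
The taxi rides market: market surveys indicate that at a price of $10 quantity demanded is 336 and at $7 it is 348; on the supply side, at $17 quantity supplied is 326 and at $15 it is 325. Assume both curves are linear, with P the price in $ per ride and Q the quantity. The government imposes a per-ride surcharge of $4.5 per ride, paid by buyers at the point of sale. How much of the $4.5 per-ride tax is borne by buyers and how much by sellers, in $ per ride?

Buyers bear $0.5 per ride; sellers bear $4 per ride.

Demand slope: (348 − 336)/(7 − 10) = -4, so Qd = 376 − 4P.
Supply slope: (325 − 326)/(15 − 17) = 0.5, so Qs = 0.5P + 317.5.
Without the tax, 376 − 4P = 0.5P + 317.5 gives 4.5P = 58.5, so P* = $13 and Q* = 324.
With the tax collected from buyers, demand (in seller-price terms) shifts: Qd = 376 − 4(P + 4.5).
New equilibrium: buyers pay $13.5, sellers receive $9, Q = 322. (Wedge: Pb − Ps = 4.5.)
Burden on buyers: $0.5; on sellers: $4. (They sum to $4.5.)
The less price-elastic side of the market bears the larger share of a per-unit tax.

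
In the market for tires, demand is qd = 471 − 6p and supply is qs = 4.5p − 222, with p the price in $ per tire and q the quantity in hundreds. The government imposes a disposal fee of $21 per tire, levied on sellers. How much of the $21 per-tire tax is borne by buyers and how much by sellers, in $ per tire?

Buyers bear $9 per tire; sellers bear $12 per tire.

Without the tax, 471 − 6p = 4.5p − 222 gives 10.5p = 693, so p* = $66 and q* = 75.
With the tax collected from sellers, supply shifts: qs = 4.5(p − 21) − 222.
New equilibrium: buyers pay $75, sellers receive $54, q = 21. (Wedge: pb − ps = 21.)
Burden on buyers: $9; on sellers: $12. (They sum to $21.)
The less price-elastic side of the market bears the larger share of a per-unit tax.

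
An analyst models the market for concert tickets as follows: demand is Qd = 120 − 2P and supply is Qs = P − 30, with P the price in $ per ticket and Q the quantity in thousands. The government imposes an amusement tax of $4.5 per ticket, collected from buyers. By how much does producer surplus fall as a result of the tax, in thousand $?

Before the tax: set 120 − 2P = P − 30 → P* = $50, Q* = 20.
With the tax collected from buyers, demand (in seller-price terms) shifts: Qd = 120 − 2(P + 4.5).
New equilibrium: buyers pay $51.5, sellers receive $47, Q = 17. (Wedge: Pb − Ps = 4.5.)
ΔPS is the trapezoid between Q = 17 and Q = 20 of height $3: ½ · (20 + 17) · 3 = $55.5.

Producer surplus falls by $55.5 thousand.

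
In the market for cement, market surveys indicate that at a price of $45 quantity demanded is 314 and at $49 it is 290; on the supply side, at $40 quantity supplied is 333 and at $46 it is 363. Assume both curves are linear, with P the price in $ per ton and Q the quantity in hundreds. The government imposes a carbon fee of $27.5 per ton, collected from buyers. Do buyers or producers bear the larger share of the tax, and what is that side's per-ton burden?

Demand slope: (290 − 314)/(49 − 45) = -6, so Qd = 584 − 6P.
Supply slope: (363 − 333)/(46 − 40) = 5, so Qs = 5P + 133.
Before the tax: set 584 − 6P = 5P + 133 → P* = $41, Q* = 338.
With the tax collected from buyers, demand (in seller-price terms) shifts: Qd = 584 − 6(P + 27.5).
Solving gives Q = 263 with buyers paying $53.5 and producers receiving $26 (the $27.5 wedge).
Per-ton burden: buyers $12.5, producers $15.
Producers take the larger share because supply is less price-elastic here (demand slope 6 vs supply slope 5).
The less price-elastic side of the market bears the larger share of a per-unit tax.

Producers bear the larger share: $15 per ton.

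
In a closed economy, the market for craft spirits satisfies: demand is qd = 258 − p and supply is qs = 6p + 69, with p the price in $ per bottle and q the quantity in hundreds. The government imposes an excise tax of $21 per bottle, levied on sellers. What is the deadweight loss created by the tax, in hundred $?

Without the tax, 258 − p = 6p + 69 gives 7p = 189, so p* = $27 and q* = 231.
With the tax collected from sellers, supply shifts: qs = 6(p − 21) + 69.
Solving gives q = 213 with buyers paying $45 and sellers receiving $24 (the $21 wedge).
Quantity falls by |ΔQ| = |231 − 213| = 18.
DWL = ½ · t · |ΔQ| = ½ · 21 · 18 = $189.

Deadweight loss = $189 hundred.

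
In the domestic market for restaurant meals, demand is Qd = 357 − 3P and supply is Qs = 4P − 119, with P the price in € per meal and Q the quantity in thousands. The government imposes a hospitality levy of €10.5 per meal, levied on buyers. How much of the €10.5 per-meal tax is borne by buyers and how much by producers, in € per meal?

Without the tax, 357 − 3P = 4P − 119 gives 7P = 476, so P* = €68 and Q* = 153.
With the tax collected from buyers, demand (in seller-price terms) shifts: Qd = 357 − 3(P + 10.5).
Solving gives Q = 135 with buyers paying €74 and producers receiving €63.5 (the €10.5 wedge).
Burden on buyers: €6; on producers: €4.5. (They sum to €10.5.)
The less price-elastic side of the market bears the larger share of a per-unit tax.

Buyers bear €6 per meal; producers bear €4.5 per meal.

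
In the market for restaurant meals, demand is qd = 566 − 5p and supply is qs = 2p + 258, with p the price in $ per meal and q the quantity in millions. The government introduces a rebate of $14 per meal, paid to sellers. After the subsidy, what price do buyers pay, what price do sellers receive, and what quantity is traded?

Without the subsidy, 566 − 5p = 2p + 258 gives 7p = 308, so p* = $44 and q* = 346.
With a per-unit subsidy paid to sellers, each receives p + 14 per unit sold, so supply becomes qs = 2(p + 14) + 258.
Solving gives q = 366 with buyers paying $40 and sellers receiving $54 (the $14 wedge).

Buyers pay $40; sellers receive $54; quantity = 366.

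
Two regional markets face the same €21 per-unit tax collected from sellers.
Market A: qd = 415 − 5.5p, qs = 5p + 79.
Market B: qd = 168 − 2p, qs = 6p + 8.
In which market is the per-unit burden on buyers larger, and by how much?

Market B, by €5.75.

Market A: pre-tax p* = €32, q* = 239; post-tax q = 184; per-unit burden on buyers = €10.
Market B: pre-tax p* = €20, q* = 128; post-tax q = 96.5; per-unit burden on buyers = €15.75.
Difference: €10 vs €15.75 → market B is larger by €5.75.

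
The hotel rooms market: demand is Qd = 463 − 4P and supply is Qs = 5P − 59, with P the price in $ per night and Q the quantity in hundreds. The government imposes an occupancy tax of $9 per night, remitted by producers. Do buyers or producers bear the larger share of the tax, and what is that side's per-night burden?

Before the tax: set 463 − 4P = 5P − 59 → P* = $58, Q* = 231.
With the tax collected from producers, supply shifts: Qs = 5(P − 9) − 59.
Solving gives Q = 211 with buyers paying $63 and producers receiving $54 (the $9 wedge).
Per-night burden: buyers $5, producers $4.
Buyers take the larger share because demand is less price-elastic here (demand slope 4 vs supply slope 5).
The less price-elastic side of the market bears the larger share of a per-unit tax.

Buyers bear the larger share: $5 per night.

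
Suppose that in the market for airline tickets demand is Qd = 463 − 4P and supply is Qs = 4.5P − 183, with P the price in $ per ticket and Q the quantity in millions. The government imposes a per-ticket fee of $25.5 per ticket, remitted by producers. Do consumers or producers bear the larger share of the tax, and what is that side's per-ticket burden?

Consumers bear the larger share: $13.5 per ticket.

Before the tax: set 463 − 4P = 4.5P − 183 → P* = $76, Q* = 159.
With the tax collected from producers, supply shifts: Qs = 4.5(P − 25.5) − 183.
Solving gives Q = 105 with consumers paying $89.5 and producers receiving $64 (the $25.5 wedge).
Per-ticket burden: consumers $13.5, producers $12.
Consumers take the larger share because demand is less price-elastic here (demand slope 4 vs supply slope 4.5).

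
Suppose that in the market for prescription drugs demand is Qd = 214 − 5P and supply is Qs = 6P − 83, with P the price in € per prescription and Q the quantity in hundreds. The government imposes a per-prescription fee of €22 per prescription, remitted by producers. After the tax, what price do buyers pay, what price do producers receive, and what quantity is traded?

Buyers pay €39; producers receive €17; quantity = 19.

Before the tax: set 214 − 5P = 6P − 83 → P* = €27, Q* = 79.
With the tax collected from producers, supply shifts: Qs = 6(P − 22) − 83.
Solving gives Q = 19 with buyers paying €39 and producers receiving €17 (the €22 wedge).
The less price-elastic side of the market bears the larger share of a per-unit tax.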